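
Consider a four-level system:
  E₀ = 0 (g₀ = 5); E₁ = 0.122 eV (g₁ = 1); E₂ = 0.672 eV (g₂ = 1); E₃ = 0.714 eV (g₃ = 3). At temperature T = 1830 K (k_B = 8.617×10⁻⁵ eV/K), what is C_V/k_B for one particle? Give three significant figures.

0.207

k_BT = 8.617×10⁻⁵ × 1830 K = 0.15769 eV.
Eᵢ/kT = 0, 0.77367, 4.2615, 4.5279.
Z = Σ gᵢe^(−Eᵢ/kT) = 5·e^(−0) + 1·e^(−0.77367) + 1·e^(−4.2615) + 3·e^(−4.5279) = 5.0000 + 0.46132 + 0.014101 + 0.032410 = 5.5078.
⟨E⟩ = 0.016140 eV, ⟨E²⟩ = 0.0054026 eV².
C_V/k_B = (⟨E²⟩ − ⟨E⟩²)/(kT)² = (0.0054026 − 0.00026050)/0.024866 = 0.207.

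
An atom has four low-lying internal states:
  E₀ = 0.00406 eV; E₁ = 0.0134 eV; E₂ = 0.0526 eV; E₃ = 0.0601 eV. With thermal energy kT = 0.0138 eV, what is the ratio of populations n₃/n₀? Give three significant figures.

0.0172

n₃/n₀ = exp[−(E₃−E₀)/kT] = exp(−(0.05604 eV)/(0.0138 eV)) = exp(-4.0609) = 0.0172.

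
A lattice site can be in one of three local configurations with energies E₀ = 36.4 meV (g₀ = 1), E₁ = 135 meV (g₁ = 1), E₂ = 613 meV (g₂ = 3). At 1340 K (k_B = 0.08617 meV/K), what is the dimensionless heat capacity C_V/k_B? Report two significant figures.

k_BT = 0.08617 × 1340 K = 115.5 meV.
Eᵢ/kT = 0.3152, 1.169, 5.307.
Z = Σ gᵢe^(−Eᵢ/kT) = 1·e^(−0.3152) + 1·e^(−1.169) + 3·e^(−5.307) = 0.7296 + 0.3107 + 0.01487 = 1.055.
⟨E⟩ = 73.57 meV, ⟨E²⟩ = 11580 meV².
C_V/k_B = (⟨E²⟩ − ⟨E⟩²)/(kT)² = (11580 − 5413)/13340 = 0.46.

0.46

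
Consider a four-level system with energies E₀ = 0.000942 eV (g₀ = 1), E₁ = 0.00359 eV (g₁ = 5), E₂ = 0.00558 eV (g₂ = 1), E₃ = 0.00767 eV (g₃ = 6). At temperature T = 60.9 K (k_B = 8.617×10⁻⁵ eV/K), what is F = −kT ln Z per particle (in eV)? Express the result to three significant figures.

-0.00854 eV

k_BT = 8.617×10⁻⁵ × 60.9 K = 0.0052478 eV.
Eᵢ/kT = 0.17950, 0.68410, 1.0633, 1.4616.
Z = Σ gᵢe^(−Eᵢ/kT) = 1·e^(−0.17950) + 5·e^(−0.68410) + 1·e^(−1.0633) + 6·e^(−1.4616) = 0.83569 + 2.5227 + 0.34531 + 1.3912 = 5.0949.
F = −kT ln Z = −0.0052478 × ln(5.0949) = −0.0052478 × 1.6282 = -0.00854 eV.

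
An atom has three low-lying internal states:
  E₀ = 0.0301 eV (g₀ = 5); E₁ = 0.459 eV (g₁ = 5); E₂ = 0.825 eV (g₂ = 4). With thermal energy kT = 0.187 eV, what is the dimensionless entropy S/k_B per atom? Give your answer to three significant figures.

Eᵢ/kT = 0.16096, 2.4545, 4.4118.
Z = Σ gᵢe^(−Eᵢ/kT) = 5·e^(−0.16096) + 5·e^(−2.4545) + 4·e^(−4.4118) = 4.2566 + 0.42953 + 0.048533 = 4.7347.
⟨E⟩ = Σ EᵢPᵢ = 0.077158 eV.
S/k_B = ln Z + ⟨E⟩/kT = ln(4.7347) + 0.077158/0.187 = 1.5549 + 0.41261 = 1.97.

1.97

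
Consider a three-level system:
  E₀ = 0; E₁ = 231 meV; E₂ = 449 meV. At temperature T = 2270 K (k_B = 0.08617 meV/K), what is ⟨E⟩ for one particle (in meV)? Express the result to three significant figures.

k_BT = 0.08617 × 2270 K = 195.61 meV.
Eᵢ/kT = 0, 1.1809, 2.2954.
Z = Σ e^(−Eᵢ/kT) = e^(−0) + e^(−1.1809) + e^(−2.2954) = 1.0000 + 0.30700 + 0.10072 = 1.4077.
⟨E⟩ = Σ Eᵢ e^(−Eᵢ/kT) / Z = (0·1.0000 + 231·0.30700 + 449·0.10072) / 1.4077 = 82.5 meV.

82.5 meV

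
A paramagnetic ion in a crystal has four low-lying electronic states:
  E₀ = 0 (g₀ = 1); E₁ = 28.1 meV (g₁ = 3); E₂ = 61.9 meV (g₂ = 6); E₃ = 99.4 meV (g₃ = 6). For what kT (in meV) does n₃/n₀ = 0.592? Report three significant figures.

42.9 meV

n₃/n₀ = (g₃/g₀) exp[−(E₃−E₀)/kT] = 0.592.
⇒ (E₃−E₀)/kT = ln((6/1)/0.592) = ln(10.135) = 2.3160.
kT = 99.4 meV / 2.3160 = 42.9 meV.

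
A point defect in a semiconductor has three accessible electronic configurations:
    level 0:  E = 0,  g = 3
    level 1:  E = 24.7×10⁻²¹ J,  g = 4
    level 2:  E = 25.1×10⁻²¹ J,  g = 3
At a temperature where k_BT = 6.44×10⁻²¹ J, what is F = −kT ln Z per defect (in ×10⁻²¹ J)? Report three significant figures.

-7.38 ×10⁻²¹ J

Eᵢ/kT = 0, 3.8354, 3.8975.
Z = Σ gᵢe^(−Eᵢ/kT) = 3·e^(−0) + 4·e^(−3.8354) + 3·e^(−3.8975) = 3.0000 + 0.086371 + 0.060878 = 3.1472.
F = −kT ln Z = −6.44 × ln(3.1472) = −6.44 × 1.1465 = -7.38 ×10⁻²¹ J.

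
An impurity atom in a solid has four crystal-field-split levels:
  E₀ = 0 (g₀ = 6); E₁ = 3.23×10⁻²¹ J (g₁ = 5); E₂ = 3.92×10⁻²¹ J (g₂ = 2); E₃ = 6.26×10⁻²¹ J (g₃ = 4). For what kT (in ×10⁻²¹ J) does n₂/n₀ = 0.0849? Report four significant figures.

2.866 ×10⁻²¹ J

n₂/n₀ = (g₂/g₀) exp[−(E₂−E₀)/kT] = 0.0849.
⇒ (E₂−E₀)/kT = ln((2/6)/0.0849) = ln(3.92619) = 1.36767.
kT = 3.92 ×10⁻²¹ J / 1.36767 = 2.866 ×10⁻²¹ J.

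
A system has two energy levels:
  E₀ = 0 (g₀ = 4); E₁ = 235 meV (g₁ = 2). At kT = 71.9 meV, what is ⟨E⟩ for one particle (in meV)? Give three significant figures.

Eᵢ/kT = 0, 3.2684.
Z = Σ gᵢe^(−Eᵢ/kT) = 4·e^(−0) + 2·e^(−3.2684) = 4.0000 + 0.076135 = 4.0761.
⟨E⟩ = Σ Eᵢ gᵢe^(−Eᵢ/kT) / Z = (0·4.0000 + 235·0.076135) / 4.0761 = 4.39 meV.

4.39 meV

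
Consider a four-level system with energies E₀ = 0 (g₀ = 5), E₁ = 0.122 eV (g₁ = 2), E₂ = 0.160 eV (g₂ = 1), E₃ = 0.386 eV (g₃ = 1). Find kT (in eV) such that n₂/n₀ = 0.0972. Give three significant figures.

n₂/n₀ = (g₂/g₀) exp[−(E₂−E₀)/kT] = 0.0972.
⇒ (E₂−E₀)/kT = ln((1/5)/0.0972) = ln(2.0576) = 0.72154.
kT = 0.160 eV / 0.72154 = 0.222 eV.

0.222 eV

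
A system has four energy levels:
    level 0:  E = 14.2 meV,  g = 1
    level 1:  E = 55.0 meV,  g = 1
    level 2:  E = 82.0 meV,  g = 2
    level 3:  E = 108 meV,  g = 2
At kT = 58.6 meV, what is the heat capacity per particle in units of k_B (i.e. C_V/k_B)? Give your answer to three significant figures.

Eᵢ/kT = 0.24232, 0.93857, 1.3993, 1.8430.
Z = Σ gᵢe^(−Eᵢ/kT) = 1·e^(−0.24232) + 1·e^(−0.93857) + 2·e^(−1.3993) + 2·e^(−1.8430) = 0.78480 + 0.39119 + 0.49354 + 0.31668 = 1.9862.
⟨E⟩ = 54.039 meV, ⟨E²⟩ = 4206.0 meV².
C_V/k_B = (⟨E²⟩ − ⟨E⟩²)/(kT)² = (4206.0 − 2920.2)/3434.0 = 0.374.

0.374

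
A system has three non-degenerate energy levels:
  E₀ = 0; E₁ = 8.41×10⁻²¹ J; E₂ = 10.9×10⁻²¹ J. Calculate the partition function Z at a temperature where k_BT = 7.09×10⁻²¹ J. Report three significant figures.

Eᵢ/kT = 0, 1.1862, 1.5374.
Z = Σ e^(−Eᵢ/kT) = e^(−0) + e^(−1.1862) + e^(−1.5374) = 1.0000 + 0.30538 + 0.21494 = 1.5203.

Z = 1.52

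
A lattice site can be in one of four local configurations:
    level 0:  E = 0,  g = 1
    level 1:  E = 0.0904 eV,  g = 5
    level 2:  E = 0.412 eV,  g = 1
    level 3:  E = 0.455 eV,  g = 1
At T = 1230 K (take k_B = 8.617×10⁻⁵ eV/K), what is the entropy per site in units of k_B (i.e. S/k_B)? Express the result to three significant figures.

k_BT = 8.617×10⁻⁵ × 1230 K = 0.10599 eV.
Eᵢ/kT = 0, 0.85291, 3.8872, 4.2929.
Z = Σ gᵢe^(−Eᵢ/kT) = 1·e^(−0) + 5·e^(−0.85291) + 1·e^(−3.8872) + 1·e^(−4.2929) = 1.0000 + 2.1309 + 0.020503 + 0.013665 = 3.1651.
⟨E⟩ = Σ EᵢPᵢ = 0.065495 eV.
S/k_B = ln Z + ⟨E⟩/kT = ln(3.1651) + 0.065495/0.10599 = 1.1522 + 0.61794 = 1.77.

1.77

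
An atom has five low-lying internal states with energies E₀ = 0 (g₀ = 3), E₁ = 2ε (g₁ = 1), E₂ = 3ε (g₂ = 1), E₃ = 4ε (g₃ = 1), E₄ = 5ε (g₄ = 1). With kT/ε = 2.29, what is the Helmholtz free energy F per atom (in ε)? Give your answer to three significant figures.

-3.16 ε

Eᵢ/kT = 0, 0.87336, 1.3100, 1.7467, 2.1834.
Z = Σ gᵢe^(−Eᵢ/kT) = 3·e^(−0) + 1·e^(−0.87336) + 1·e^(−1.3100) + 1·e^(−1.7467) + 1·e^(−2.1834) = 3.0000 + 0.41755 + 0.26982 + 0.17435 + 0.11266 = 3.9744.
F = −kT ln Z = −2.29 × ln(3.9744) = −2.29 × 1.3799 = -3.16 ε.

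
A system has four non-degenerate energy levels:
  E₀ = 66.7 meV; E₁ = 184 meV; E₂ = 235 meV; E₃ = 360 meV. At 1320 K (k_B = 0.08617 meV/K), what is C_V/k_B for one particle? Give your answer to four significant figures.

k_BT = 0.08617 × 1320 K = 113.744 meV.
Eᵢ/kT = 0.586405, 1.61767, 2.06604, 3.16500.
Z = Σ e^(−Eᵢ/kT) = e^(−0.586405) + e^(−1.61767) + e^(−2.06604) + e^(−3.16500) = 0.556324 + 0.198360 + 0.126686 + 0.0422141 = 0.923584.
⟨E⟩ = 128.384 meV, ⟨E²⟩ = 23449.8 meV².
C_V/k_B = (⟨E²⟩ − ⟨E⟩²)/(kT)² = (23449.8 − 16482.5)/12937.7 = 0.5385.

0.5385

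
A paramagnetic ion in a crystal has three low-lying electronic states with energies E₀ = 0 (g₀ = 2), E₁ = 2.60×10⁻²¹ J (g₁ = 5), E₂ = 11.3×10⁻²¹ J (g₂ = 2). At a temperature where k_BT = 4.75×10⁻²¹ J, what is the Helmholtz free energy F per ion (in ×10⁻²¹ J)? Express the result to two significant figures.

-7.7 ×10⁻²¹ J

Eᵢ/kT = 0, 0.5474, 2.379.
Z = Σ gᵢe^(−Eᵢ/kT) = 2·e^(−0) + 5·e^(−0.5474) + 2·e^(−2.379) = 2.000 + 2.892 + 0.1853 = 5.077.
F = −kT ln Z = −4.75 × ln(5.077) = −4.75 × 1.625 = -7.7 ×10⁻²¹ J.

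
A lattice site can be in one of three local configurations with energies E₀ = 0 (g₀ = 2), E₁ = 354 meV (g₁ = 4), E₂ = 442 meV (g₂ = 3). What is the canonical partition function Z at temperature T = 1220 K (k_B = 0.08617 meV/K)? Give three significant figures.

k_BT = 0.08617 × 1220 K = 105.13 meV.
Eᵢ/kT = 0, 3.3673, 4.2043.
Z = Σ gᵢe^(−Eᵢ/kT) = 2·e^(−0) + 4·e^(−3.3673) + 3·e^(−4.2043) = 2.0000 + 0.13793 + 0.044794 = 2.1827.

Z = 2.18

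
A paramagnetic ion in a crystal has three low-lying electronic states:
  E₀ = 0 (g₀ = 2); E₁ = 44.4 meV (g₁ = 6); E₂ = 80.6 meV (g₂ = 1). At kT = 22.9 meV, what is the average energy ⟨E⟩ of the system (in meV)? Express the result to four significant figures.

14.07 meV

Eᵢ/kT = 0, 1.93886, 3.51965.
Z = Σ gᵢe^(−Eᵢ/kT) = 2·e^(−0) + 6·e^(−1.93886) + 1·e^(−3.51965) = 2.00000 + 0.863207 + 0.0296098 = 2.89282.
⟨E⟩ = Σ Eᵢ gᵢe^(−Eᵢ/kT) / Z = (0·2.00000 + 44.4·0.863207 + 80.6·0.0296098) / 2.89282 = 14.07 meV.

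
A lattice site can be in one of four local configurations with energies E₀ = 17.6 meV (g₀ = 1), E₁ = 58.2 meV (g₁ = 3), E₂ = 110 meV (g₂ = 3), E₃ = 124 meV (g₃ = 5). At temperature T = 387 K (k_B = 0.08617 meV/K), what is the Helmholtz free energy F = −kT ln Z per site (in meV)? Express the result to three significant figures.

k_BT = 0.08617 × 387 K = 33.348 meV.
Eᵢ/kT = 0.52777, 1.7452, 3.2985, 3.7184.
Z = Σ gᵢe^(−Eᵢ/kT) = 1·e^(−0.52777) + 3·e^(−1.7452) + 3·e^(−3.2985) + 5·e^(−3.7184) = 0.58992 + 0.52383 + 0.11082 + 0.12136 = 1.3459.
F = −kT ln Z = −33.348 × ln(1.3459) = −33.348 × 0.29706 = -9.91 meV.

-9.91 meV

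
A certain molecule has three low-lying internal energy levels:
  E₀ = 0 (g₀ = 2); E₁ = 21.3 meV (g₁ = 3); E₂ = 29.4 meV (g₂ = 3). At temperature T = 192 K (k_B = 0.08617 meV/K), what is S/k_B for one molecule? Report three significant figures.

k_BT = 0.08617 × 192 K = 16.545 meV.
Eᵢ/kT = 0, 1.2874, 1.7770.
Z = Σ gᵢe^(−Eᵢ/kT) = 2·e^(−0) + 3·e^(−1.2874) + 3·e^(−1.7770) = 2.0000 + 0.82796 + 0.50743 = 3.3354.
⟨E⟩ = Σ EᵢPᵢ = 9.7601 meV.
S/k_B = ln Z + ⟨E⟩/kT = ln(3.3354) + 9.7601/16.545 = 1.2046 + 0.58991 = 1.79.

1.79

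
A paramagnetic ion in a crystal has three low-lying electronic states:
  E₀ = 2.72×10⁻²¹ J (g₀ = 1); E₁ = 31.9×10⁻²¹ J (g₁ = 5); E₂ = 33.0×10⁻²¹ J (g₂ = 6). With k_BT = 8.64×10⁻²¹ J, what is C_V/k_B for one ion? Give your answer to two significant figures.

Eᵢ/kT = 0.3148, 3.692, 3.819.
Z = Σ gᵢe^(−Eᵢ/kT) = 1·e^(−0.3148) + 5·e^(−3.692) + 6·e^(−3.819) = 0.7299 + 0.1246 + 0.1317 = 0.9862.
⟨E⟩ = 10.45, ⟨E²⟩ = 279.5.
C_V/k_B = (⟨E²⟩ − ⟨E⟩²)/(kT)² = (279.5 − 109.2)/74.65 = 2.3.

2.3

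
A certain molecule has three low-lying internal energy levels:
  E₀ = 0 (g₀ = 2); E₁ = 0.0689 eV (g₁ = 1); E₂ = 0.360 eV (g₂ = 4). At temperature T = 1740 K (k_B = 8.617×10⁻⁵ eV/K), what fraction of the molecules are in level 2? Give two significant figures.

k_BT = 8.617×10⁻⁵ × 1740 K = 0.1499 eV.
Eᵢ/kT = 0, 0.4596, 2.402.
Z = Σ gᵢe^(−Eᵢ/kT) = 2·e^(−0) + 1·e^(−0.4596) + 4·e^(−2.402) = 2.000 + 0.6315 + 0.3621 = 2.994.
P₂ = g₂ e^(−E₂/kT) / Z = 0.3621/2.994 = 0.12.

0.12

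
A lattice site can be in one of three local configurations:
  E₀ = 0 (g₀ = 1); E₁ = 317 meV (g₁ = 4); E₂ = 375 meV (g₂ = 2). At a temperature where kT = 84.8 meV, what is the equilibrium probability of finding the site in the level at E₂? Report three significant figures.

0.0215

Eᵢ/kT = 0, 3.7382, 4.4222.
Z = Σ gᵢe^(−Eᵢ/kT) = 1·e^(−0) + 4·e^(−3.7382) + 2·e^(−4.4222) = 1.0000 + 0.095188 + 0.024016 = 1.1192.
P₂ = g₂ e^(−E₂/kT) / Z = 0.024016/1.1192 = 0.0215.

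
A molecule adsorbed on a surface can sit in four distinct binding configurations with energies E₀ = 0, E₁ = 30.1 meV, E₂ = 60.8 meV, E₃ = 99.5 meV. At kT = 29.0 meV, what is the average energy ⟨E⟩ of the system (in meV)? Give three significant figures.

14.1 meV

Eᵢ/kT = 0, 1.0379, 2.0966, 3.4310.
Z = Σ e^(−Eᵢ/kT) = e^(−0) + e^(−1.0379) + e^(−2.0966) + e^(−3.4310) = 1.0000 + 0.35420 + 0.12287 + 0.032355 = 1.5094.
⟨E⟩ = Σ Eᵢ e^(−Eᵢ/kT) / Z = (0·1.0000 + 30.1·0.35420 + 60.8·0.12287 + 99.5·0.032355) / 1.5094 = 14.1 meV.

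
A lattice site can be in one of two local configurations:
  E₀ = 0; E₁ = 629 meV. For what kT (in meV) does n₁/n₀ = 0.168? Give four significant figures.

n₁/n₀ = exp[−(E₁−E₀)/kT] = 0.168.
⇒ (E₁−E₀)/kT = ln(1/0.168) = ln(5.95238) = 1.78379.
kT = 629 meV / 1.78379 = 352.6 meV.

352.6 meV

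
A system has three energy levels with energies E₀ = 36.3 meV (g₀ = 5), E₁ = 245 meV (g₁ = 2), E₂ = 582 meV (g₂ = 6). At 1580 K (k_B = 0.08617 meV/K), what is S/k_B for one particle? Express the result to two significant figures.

1.9

k_BT = 0.08617 × 1580 K = 136.1 meV.
Eᵢ/kT = 0.2667, 1.800, 4.276.
Z = Σ gᵢe^(−Eᵢ/kT) = 5·e^(−0.2667) + 2·e^(−1.800) + 6·e^(−4.276) = 3.830 + 0.3306 + 0.08339 = 4.244.
⟨E⟩ = Σ EᵢPᵢ = 63.28 meV.
S/k_B = ln Z + ⟨E⟩/kT = ln(4.244) + 63.28/136.1 = 1.446 + 0.4650 = 1.9.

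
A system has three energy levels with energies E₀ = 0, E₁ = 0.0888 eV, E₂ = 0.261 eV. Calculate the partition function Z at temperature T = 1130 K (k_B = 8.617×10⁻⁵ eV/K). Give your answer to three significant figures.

Z = 1.47

k_BT = 8.617×10⁻⁵ × 1130 K = 0.097372 eV.
Eᵢ/kT = 0, 0.91197, 2.6804.
Z = Σ e^(−Eᵢ/kT) = e^(−0) + e^(−0.91197) + e^(−2.6804) = 1.0000 + 0.40173 + 0.068536 = 1.4703.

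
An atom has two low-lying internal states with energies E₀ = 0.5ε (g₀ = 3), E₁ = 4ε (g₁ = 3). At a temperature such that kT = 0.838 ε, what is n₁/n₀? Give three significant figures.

n₁/n₀ = (g₁/g₀) exp[−(E₁−E₀)/kT] = (3/3) × exp(−(3.5ε)/(0.838ε)) = (3/3) × exp(-4.1766) = 0.0154.

0.0154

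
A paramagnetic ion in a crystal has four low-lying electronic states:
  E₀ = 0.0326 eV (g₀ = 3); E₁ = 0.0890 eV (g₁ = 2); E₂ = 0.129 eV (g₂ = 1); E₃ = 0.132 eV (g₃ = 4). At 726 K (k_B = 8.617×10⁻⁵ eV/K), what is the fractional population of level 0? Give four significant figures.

0.6195

k_BT = 8.617×10⁻⁵ × 726 K = 0.0625594 eV.
Eᵢ/kT = 0.521105, 1.42265, 2.06204, 2.10999.
Z = Σ gᵢe^(−Eᵢ/kT) = 3·e^(−0.521105) + 2·e^(−1.42265) + 1·e^(−2.06204) + 4·e^(−2.10999) = 1.78159 + 0.482149 + 0.127194 + 0.484957 = 2.87589.
P₀ = g₀ e^(−E₀/kT) / Z = 1.78159/2.87589 = 0.6195.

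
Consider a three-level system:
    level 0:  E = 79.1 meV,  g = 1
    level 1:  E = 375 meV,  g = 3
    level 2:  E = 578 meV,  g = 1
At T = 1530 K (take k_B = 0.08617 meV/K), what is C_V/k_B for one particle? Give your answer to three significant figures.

k_BT = 0.08617 × 1530 K = 131.84 meV.
Eᵢ/kT = 0.59997, 2.8444, 4.3841.
Z = Σ gᵢe^(−Eᵢ/kT) = 1·e^(−0.59997) + 3·e^(−2.8444) + 1·e^(−4.3841) = 0.54883 + 0.17451 + 0.012474 = 0.73581.
⟨E⟩ = 157.74 meV, ⟨E²⟩ = 43682 meV².
C_V/k_B = (⟨E²⟩ − ⟨E⟩²)/(kT)² = (43682 − 24882)/17382 = 1.08.

1.08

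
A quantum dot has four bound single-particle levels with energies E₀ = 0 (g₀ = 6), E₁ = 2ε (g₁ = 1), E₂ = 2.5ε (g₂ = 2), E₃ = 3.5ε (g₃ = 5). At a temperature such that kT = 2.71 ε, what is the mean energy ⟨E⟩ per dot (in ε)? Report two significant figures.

0.90 ε

Eᵢ/kT = 0, 0.7380, 0.9225, 1.292.
Z = Σ gᵢe^(−Eᵢ/kT) = 6·e^(−0) + 1·e^(−0.7380) + 2·e^(−0.9225) + 5·e^(−1.292) = 6.000 + 0.4781 + 0.7950 + 1.374 = 8.647.
⟨E⟩ = Σ Eᵢ gᵢe^(−Eᵢ/kT) / Z = (0·6.000 + 2·0.4781 + 2.5·0.7950 + 3.5·1.374) / 8.647 = 0.90 ε.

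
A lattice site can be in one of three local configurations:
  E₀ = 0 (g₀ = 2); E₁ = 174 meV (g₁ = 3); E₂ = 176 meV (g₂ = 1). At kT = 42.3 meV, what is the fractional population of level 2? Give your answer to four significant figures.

Eᵢ/kT = 0, 4.11348, 4.16076.
Z = Σ gᵢe^(−Eᵢ/kT) = 2·e^(−0) + 3·e^(−4.11348) + 1·e^(−4.16076) = 2.00000 + 0.0490523 + 0.0155957 = 2.06465.
P₂ = g₂ e^(−E₂/kT) / Z = 0.0155957/2.06465 = 0.007554.

0.007554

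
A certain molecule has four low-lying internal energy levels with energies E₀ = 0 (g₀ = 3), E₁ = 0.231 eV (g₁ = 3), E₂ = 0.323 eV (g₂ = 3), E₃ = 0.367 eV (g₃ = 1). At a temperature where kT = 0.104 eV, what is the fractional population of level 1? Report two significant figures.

0.093

Eᵢ/kT = 0, 2.221, 3.106, 3.529.
Z = Σ gᵢe^(−Eᵢ/kT) = 3·e^(−0) + 3·e^(−2.221) + 3·e^(−3.106) + 1·e^(−3.529) = 3.000 + 0.3255 + 0.1343 + 0.02933 = 3.489.
P₁ = g₁ e^(−E₁/kT) / Z = 0.3255/3.489 = 0.093.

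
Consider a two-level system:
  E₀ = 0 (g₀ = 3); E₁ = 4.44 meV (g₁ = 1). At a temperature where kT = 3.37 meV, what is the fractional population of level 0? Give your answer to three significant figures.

0.918

Eᵢ/kT = 0, 1.3175.
Z = Σ gᵢe^(−Eᵢ/kT) = 3·e^(−0) + 1·e^(−1.3175) = 3.0000 + 0.26780 = 3.2678.
P₀ = g₀ e^(−E₀/kT) / Z = 3.0000/3.2678 = 0.918.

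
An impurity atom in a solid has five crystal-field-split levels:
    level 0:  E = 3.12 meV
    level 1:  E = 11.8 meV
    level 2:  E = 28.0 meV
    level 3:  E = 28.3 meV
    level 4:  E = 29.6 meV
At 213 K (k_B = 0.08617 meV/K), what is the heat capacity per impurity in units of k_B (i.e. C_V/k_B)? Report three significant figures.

0.351

k_BT = 0.08617 × 213 K = 18.354 meV.
Eᵢ/kT = 0.16999, 0.64291, 1.5256, 1.5419, 1.6127.
Z = Σ e^(−Eᵢ/kT) = e^(−0.16999) + e^(−0.64291) + e^(−1.5256) + e^(−1.5419) + e^(−1.6127) = 0.84367 + 0.52576 + 0.21749 + 0.21397 + 0.19935 = 2.0002.
⟨E⟩ = 13.440 meV, ⟨E²⟩ = 298.95 meV².
C_V/k_B = (⟨E²⟩ − ⟨E⟩²)/(kT)² = (298.95 − 180.63)/336.87 = 0.351.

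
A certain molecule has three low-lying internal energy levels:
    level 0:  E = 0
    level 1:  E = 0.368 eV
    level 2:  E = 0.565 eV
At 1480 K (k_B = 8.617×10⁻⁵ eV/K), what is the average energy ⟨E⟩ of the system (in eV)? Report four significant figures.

k_BT = 8.617×10⁻⁵ × 1480 K = 0.127532 eV.
Eᵢ/kT = 0, 2.88555, 4.43026.
Z = Σ e^(−Eᵢ/kT) = e^(−0) + e^(−2.88555) + e^(−4.43026) = 1.00000 + 0.0558241 + 0.0119114 = 1.06774.
⟨E⟩ = Σ Eᵢ e^(−Eᵢ/kT) / Z = (0·1.00000 + 0.368·0.0558241 + 0.565·0.0119114) / 1.06774 = 0.02554 eV.

0.02554 eV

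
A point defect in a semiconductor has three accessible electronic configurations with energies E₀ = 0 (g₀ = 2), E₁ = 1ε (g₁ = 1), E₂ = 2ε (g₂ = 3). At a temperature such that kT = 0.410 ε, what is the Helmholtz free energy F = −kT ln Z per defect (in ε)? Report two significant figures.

-0.31 ε

Eᵢ/kT = 0, 2.439, 4.878.
Z = Σ gᵢe^(−Eᵢ/kT) = 2·e^(−0) + 1·e^(−2.439) + 3·e^(−4.878) = 2.000 + 0.08725 + 0.02284 = 2.110.
F = −kT ln Z = −0.410 × ln(2.110) = −0.410 × 0.7467 = -0.31 ε.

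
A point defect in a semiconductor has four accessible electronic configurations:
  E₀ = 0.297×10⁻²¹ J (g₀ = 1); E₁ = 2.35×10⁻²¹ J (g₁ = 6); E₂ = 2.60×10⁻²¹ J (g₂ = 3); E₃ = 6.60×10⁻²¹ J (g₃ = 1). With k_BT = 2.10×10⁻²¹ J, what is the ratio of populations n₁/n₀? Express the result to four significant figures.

n₁/n₀ = (g₁/g₀) exp[−(E₁−E₀)/kT] = (6/1) × exp(−(2.053 ×10⁻²¹ J)/(2.10 ×10⁻²¹ J)) = (6/1) × exp(-0.977619) = 2.257.

2.257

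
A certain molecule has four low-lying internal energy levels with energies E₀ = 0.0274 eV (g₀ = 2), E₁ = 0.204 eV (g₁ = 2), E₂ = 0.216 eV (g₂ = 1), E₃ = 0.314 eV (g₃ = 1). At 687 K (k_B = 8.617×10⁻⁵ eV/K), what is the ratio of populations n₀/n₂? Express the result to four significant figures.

48.38

k_BT = 8.617×10⁻⁵ × 687 K = 0.0591988 eV.
n₀/n₂ = (g₀/g₂) exp[−(E₀−E₂)/kT] = (2/1) × exp(−(-0.1886 eV)/(0.0591988 eV)) = (2/1) × exp(3.18588) = 48.38.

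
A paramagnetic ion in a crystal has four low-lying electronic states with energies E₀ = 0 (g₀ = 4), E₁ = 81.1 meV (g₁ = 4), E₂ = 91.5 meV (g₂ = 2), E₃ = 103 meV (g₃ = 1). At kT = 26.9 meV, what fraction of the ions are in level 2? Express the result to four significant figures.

0.01556

Eᵢ/kT = 0, 3.01487, 3.40149, 3.82900.
Z = Σ gᵢe^(−Eᵢ/kT) = 4·e^(−0) + 4·e^(−3.01487) + 2·e^(−3.40149) + 1·e^(−3.82900) = 4.00000 + 0.196209 + 0.0666472 + 0.0217313 = 4.28459.
P₂ = g₂ e^(−E₂/kT) / Z = 0.0666472/4.28459 = 0.01556.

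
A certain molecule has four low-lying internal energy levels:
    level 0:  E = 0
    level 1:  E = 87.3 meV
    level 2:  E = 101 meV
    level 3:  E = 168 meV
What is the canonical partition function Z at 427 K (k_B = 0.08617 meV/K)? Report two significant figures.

Z = 1.2

k_BT = 0.08617 × 427 K = 36.79 meV.
Eᵢ/kT = 0, 2.373, 2.745, 4.566.
Z = Σ e^(−Eᵢ/kT) = e^(−0) + e^(−2.373) + e^(−2.745) + e^(−4.566) = 1.000 + 0.09320 + 0.06425 + 0.01040 = 1.168.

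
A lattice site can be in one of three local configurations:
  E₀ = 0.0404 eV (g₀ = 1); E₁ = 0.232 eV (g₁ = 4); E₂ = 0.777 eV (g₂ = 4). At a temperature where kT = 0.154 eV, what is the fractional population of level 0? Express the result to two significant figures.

Eᵢ/kT = 0.2623, 1.506, 5.045.
Z = Σ gᵢe^(−Eᵢ/kT) = 1·e^(−0.2623) + 4·e^(−1.506) + 4·e^(−5.045) = 0.7693 + 0.8872 + 0.02577 = 1.682.
P₀ = g₀ e^(−E₀/kT) / Z = 0.7693/1.682 = 0.46.

0.46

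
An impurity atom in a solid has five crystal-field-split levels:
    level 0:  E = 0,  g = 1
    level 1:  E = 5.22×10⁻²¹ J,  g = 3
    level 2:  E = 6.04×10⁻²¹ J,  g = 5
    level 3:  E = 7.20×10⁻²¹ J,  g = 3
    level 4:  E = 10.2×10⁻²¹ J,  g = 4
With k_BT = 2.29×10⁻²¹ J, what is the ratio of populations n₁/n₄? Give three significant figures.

n₁/n₄ = (g₁/g₄) exp[−(E₁−E₄)/kT] = (3/4) × exp(−(-4.98 ×10⁻²¹ J)/(2.29 ×10⁻²¹ J)) = (3/4) × exp(2.1747) = 6.60.

6.60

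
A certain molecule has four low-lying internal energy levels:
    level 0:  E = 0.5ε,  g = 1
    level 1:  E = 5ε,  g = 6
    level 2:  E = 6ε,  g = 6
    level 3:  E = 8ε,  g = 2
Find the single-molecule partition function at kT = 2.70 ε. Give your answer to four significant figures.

Z = 2.526

Eᵢ/kT = 0.185185, 1.85185, 2.22222, 2.96296.
Z = Σ gᵢe^(−Eᵢ/kT) = 1·e^(−0.185185) + 6·e^(−1.85185) + 6·e^(−2.22222) + 2·e^(−2.96296) = 0.830951 + 0.941679 + 0.650210 + 0.103332 = 2.52617.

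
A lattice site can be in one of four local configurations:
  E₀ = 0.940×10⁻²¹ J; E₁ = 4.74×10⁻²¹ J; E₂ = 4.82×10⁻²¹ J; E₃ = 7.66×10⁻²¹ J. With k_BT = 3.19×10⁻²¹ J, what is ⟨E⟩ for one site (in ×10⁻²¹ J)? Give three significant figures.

2.75 ×10⁻²¹ J

Eᵢ/kT = 0.29467, 1.4859, 1.5110, 2.4013.
Z = Σ e^(−Eᵢ/kT) = e^(−0.29467) + e^(−1.4859) + e^(−1.5110) + e^(−2.4013) = 0.74478 + 0.22630 + 0.22069 + 0.090600 = 1.2824.
⟨E⟩ = Σ Eᵢ e^(−Eᵢ/kT) / Z = (0.940·0.74478 + 4.74·0.22630 + 4.82·0.22069 + 7.66·0.090600) / 1.2824 = 2.75 ×10⁻²¹ J.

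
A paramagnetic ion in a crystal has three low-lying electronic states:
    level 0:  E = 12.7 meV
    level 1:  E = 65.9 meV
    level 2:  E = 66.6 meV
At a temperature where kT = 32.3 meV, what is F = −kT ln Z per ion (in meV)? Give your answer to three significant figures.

2.27 meV

Eᵢ/kT = 0.39319, 2.0402, 2.0619.
Z = Σ e^(−Eᵢ/kT) = e^(−0.39319) + e^(−2.0402) + e^(−2.0619) = 0.67490 + 0.13000 + 0.12721 = 0.93211.
F = −kT ln Z = −32.3 × ln(0.93211) = −32.3 × -0.070304 = 2.27 meV.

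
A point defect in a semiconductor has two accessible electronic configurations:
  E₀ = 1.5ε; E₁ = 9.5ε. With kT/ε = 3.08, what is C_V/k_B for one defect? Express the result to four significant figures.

0.4352

Eᵢ/kT = 0.487013, 3.08442.
Z = Σ e^(−Eᵢ/kT) = e^(−0.487013) + e^(−3.08442) = 0.614459 + 0.0457566 = 0.660216.
⟨E⟩ = 2.05444 ε, ⟨E²⟩ = 8.34888 ε².
C_V/k_B = (⟨E²⟩ − ⟨E⟩²)/(kT)² = (8.34888 − 4.22072)/9.48640 = 0.4352.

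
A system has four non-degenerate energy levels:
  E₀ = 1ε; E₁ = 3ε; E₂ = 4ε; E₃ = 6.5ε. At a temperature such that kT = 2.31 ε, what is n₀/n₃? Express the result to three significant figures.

10.8

n₀/n₃ = exp[−(E₀−E₃)/kT] = exp(−(-5.5ε)/(2.31ε)) = exp(2.3810) = 10.8.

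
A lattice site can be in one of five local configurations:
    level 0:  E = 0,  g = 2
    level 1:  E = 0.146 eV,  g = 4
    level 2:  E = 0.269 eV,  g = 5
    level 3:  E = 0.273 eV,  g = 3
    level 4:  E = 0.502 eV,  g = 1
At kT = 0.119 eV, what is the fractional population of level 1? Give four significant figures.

Eᵢ/kT = 0, 1.22689, 2.26050, 2.29412, 4.21849.
Z = Σ gᵢe^(−Eᵢ/kT) = 2·e^(−0) + 4·e^(−1.22689) + 5·e^(−2.26050) + 3·e^(−2.29412) + 1·e^(−4.21849) = 2.00000 + 1.17281 + 0.521492 + 0.302550 + 0.0147209 = 4.01157.
P₁ = g₁ e^(−E₁/kT) / Z = 1.17281/4.01157 = 0.2924.

0.2924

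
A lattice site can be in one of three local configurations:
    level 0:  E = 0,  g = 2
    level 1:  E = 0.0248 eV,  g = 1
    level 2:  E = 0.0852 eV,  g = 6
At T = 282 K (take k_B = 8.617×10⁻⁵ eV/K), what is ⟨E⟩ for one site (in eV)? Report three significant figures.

0.00956 eV

k_BT = 8.617×10⁻⁵ × 282 K = 0.024300 eV.
Eᵢ/kT = 0, 1.0206, 3.5062.
Z = Σ gᵢe^(−Eᵢ/kT) = 2·e^(−0) + 1·e^(−1.0206) + 6·e^(−3.5062) = 2.0000 + 0.36038 + 0.18006 = 2.5404.
⟨E⟩ = Σ Eᵢ gᵢe^(−Eᵢ/kT) / Z = (0·2.0000 + 0.0248·0.36038 + 0.0852·0.18006) / 2.5404 = 0.00956 eV.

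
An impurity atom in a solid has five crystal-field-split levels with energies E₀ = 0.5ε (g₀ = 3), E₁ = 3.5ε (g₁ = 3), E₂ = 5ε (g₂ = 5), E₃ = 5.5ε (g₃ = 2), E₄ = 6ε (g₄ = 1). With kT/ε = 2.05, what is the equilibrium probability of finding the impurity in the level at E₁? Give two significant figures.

0.15

Eᵢ/kT = 0.2439, 1.707, 2.439, 2.683, 2.927.
Z = Σ gᵢe^(−Eᵢ/kT) = 3·e^(−0.2439) + 3·e^(−1.707) + 5·e^(−2.439) + 2·e^(−2.683) + 1·e^(−2.927) = 2.351 + 0.5442 + 0.4362 + 0.1367 + 0.05356 = 3.522.
P₁ = g₁ e^(−E₁/kT) / Z = 0.5442/3.522 = 0.15.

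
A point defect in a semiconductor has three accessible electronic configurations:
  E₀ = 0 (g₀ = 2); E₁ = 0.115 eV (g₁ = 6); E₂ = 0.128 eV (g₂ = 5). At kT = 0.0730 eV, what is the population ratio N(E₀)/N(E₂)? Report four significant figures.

2.310

n₀/n₂ = (g₀/g₂) exp[−(E₀−E₂)/kT] = (2/5) × exp(−(-0.128 eV)/(0.0730 eV)) = (2/5) × exp(1.75342) = 2.310.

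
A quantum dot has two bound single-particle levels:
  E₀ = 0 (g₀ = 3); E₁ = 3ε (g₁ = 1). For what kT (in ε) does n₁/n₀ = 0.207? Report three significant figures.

n₁/n₀ = (g₁/g₀) exp[−(E₁−E₀)/kT] = 0.207.
⇒ (E₁−E₀)/kT = ln((1/3)/0.207) = ln(1.6103) = 0.47642.
kT = 3ε / 0.47642 = 6.30 ε.

6.30 ε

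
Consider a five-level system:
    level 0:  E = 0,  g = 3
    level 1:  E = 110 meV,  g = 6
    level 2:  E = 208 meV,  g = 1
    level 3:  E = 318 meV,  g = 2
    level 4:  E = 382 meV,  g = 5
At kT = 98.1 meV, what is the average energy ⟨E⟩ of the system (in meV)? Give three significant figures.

57.8 meV

Eᵢ/kT = 0, 1.1213, 2.1203, 3.2416, 3.8940.
Z = Σ gᵢe^(−Eᵢ/kT) = 3·e^(−0) + 6·e^(−1.1213) + 1·e^(−2.1203) + 2·e^(−3.2416) + 5·e^(−3.8940) = 3.0000 + 1.9551 + 0.12000 + 0.078203 + 0.10182 = 5.2551.
⟨E⟩ = Σ Eᵢ gᵢe^(−Eᵢ/kT) / Z = (0·3.0000 + 110·1.9551 + 208·0.12000 + 318·0.078203 + 382·0.10182) / 5.2551 = 57.8 meV.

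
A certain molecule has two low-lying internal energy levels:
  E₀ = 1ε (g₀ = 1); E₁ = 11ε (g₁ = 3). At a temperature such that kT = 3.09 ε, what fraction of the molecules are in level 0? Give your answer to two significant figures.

Eᵢ/kT = 0.3236, 3.560.
Z = Σ gᵢe^(−Eᵢ/kT) = 1·e^(−0.3236) + 3·e^(−3.560) = 0.7235 + 0.08532 = 0.8088.
P₀ = g₀ e^(−E₀/kT) / Z = 0.7235/0.8088 = 0.89.

0.89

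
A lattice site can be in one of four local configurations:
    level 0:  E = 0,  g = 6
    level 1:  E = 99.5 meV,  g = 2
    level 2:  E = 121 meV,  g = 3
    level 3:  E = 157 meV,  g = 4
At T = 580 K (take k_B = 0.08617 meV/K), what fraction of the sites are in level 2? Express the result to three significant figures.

0.0397

k_BT = 0.08617 × 580 K = 49.979 meV.
Eᵢ/kT = 0, 1.9908, 2.4210, 3.1413.
Z = Σ gᵢe^(−Eᵢ/kT) = 6·e^(−0) + 2·e^(−1.9908) + 3·e^(−2.4210) + 4·e^(−3.1413) = 6.0000 + 0.27317 + 0.26650 + 0.17291 = 6.7126.
P₂ = g₂ e^(−E₂/kT) / Z = 0.26650/6.7126 = 0.0397.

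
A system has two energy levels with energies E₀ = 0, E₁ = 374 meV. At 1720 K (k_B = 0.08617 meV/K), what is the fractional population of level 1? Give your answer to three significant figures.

k_BT = 0.08617 × 1720 K = 148.21 meV.
Eᵢ/kT = 0, 2.5234.
Z = Σ e^(−Eᵢ/kT) = e^(−0) + e^(−2.5234) = 1.0000 + 0.080187 = 1.0802.
P₁ = e^(−E₁/kT) / Z = 0.080187/1.0802 = 0.0742.

0.0742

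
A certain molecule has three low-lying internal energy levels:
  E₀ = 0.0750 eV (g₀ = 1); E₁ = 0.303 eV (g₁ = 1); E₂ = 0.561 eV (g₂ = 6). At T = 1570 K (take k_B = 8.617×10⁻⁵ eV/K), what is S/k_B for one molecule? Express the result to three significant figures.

k_BT = 8.617×10⁻⁵ × 1570 K = 0.13529 eV.
Eᵢ/kT = 0.55436, 2.2396, 4.1466.
Z = Σ gᵢe^(−Eᵢ/kT) = 1·e^(−0.55436) + 1·e^(−2.2396) + 6·e^(−4.1466) = 0.57444 + 0.10650 + 0.094909 = 0.77585.
⟨E⟩ = Σ EᵢPᵢ = 0.16575 eV.
S/k_B = ln Z + ⟨E⟩/kT = ln(0.77585) + 0.16575/0.13529 = -0.25380 + 1.2251 = 0.971.

0.971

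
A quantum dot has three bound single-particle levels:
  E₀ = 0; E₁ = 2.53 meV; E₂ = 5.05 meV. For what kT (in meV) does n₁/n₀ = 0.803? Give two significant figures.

n₁/n₀ = exp[−(E₁−E₀)/kT] = 0.803.
⇒ (E₁−E₀)/kT = ln(1/0.803) = ln(1.245) = 0.2191.
kT = 2.53 meV / 0.2191 = 12 meV.

12 meV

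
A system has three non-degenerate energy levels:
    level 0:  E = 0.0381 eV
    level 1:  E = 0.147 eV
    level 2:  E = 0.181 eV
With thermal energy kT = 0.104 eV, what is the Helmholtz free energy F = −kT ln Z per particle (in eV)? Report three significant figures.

-0.0110 eV

Eᵢ/kT = 0.36635, 1.4135, 1.7404.
Z = Σ e^(−Eᵢ/kT) = e^(−0.36635) + e^(−1.4135) + e^(−1.7404) = 0.69326 + 0.24329 + 0.17545 = 1.1120.
F = −kT ln Z = −0.104 × ln(1.1120) = −0.104 × 0.10616 = -0.0110 eV.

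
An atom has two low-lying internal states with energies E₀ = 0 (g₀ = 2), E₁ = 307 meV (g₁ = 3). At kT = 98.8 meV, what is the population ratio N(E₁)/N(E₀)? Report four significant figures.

0.06708

n₁/n₀ = (g₁/g₀) exp[−(E₁−E₀)/kT] = (3/2) × exp(−(307 meV)/(98.8 meV)) = (3/2) × exp(-3.10729) = 0.06708.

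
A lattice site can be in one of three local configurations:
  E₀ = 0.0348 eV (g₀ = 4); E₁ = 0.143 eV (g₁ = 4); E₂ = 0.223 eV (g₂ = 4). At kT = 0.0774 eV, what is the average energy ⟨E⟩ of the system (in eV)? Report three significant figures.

0.0672 eV

Eᵢ/kT = 0.44961, 1.8475, 2.8811.
Z = Σ gᵢe^(−Eᵢ/kT) = 4·e^(−0.44961) + 4·e^(−1.8475) + 4·e^(−2.8811) = 2.5515 + 0.63052 + 0.22429 = 3.4063.
⟨E⟩ = Σ Eᵢ gᵢe^(−Eᵢ/kT) / Z = (0.0348·2.5515 + 0.143·0.63052 + 0.223·0.22429) / 3.4063 = 0.0672 eV.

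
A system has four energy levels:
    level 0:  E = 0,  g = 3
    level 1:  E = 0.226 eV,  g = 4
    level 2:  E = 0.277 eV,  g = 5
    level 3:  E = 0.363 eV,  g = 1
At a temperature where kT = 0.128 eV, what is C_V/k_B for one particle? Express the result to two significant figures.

0.86

Eᵢ/kT = 0, 1.766, 2.164, 2.836.
Z = Σ gᵢe^(−Eᵢ/kT) = 3·e^(−0) + 4·e^(−1.766) + 5·e^(−2.164) + 1·e^(−2.836) = 3.000 + 0.6841 + 0.5743 + 0.05866 = 4.317.
⟨E⟩ = 0.07760 eV, ⟨E²⟩ = 0.02009 eV².
C_V/k_B = (⟨E²⟩ − ⟨E⟩²)/(kT)² = (0.02009 − 0.006022)/0.01638 = 0.86.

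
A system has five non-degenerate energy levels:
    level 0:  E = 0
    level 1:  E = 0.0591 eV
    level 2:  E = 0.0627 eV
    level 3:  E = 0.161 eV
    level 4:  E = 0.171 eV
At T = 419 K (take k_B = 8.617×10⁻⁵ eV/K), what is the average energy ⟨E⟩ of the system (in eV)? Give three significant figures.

0.0186 eV

k_BT = 8.617×10⁻⁵ × 419 K = 0.036105 eV.
Eᵢ/kT = 0, 1.6369, 1.7366, 4.4592, 4.7362.
Z = Σ e^(−Eᵢ/kT) = e^(−0) + e^(−1.6369) + e^(−1.7366) + e^(−4.4592) + e^(−4.7362) = 1.0000 + 0.19458 + 0.17612 + 0.011572 + 0.0087719 = 1.3910.
⟨E⟩ = Σ Eᵢ e^(−Eᵢ/kT) / Z = (0·1.0000 + 0.0591·0.19458 + 0.0627·0.17612 + 0.161·0.011572 + 0.171·0.0087719) / 1.3910 = 0.0186 eV.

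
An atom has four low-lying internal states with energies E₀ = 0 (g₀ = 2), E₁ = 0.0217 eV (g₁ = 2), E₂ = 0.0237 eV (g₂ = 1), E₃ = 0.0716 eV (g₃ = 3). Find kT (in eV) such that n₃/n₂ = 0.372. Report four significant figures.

0.02295 eV

n₃/n₂ = (g₃/g₂) exp[−(E₃−E₂)/kT] = 0.372.
⇒ (E₃−E₂)/kT = ln((3/1)/0.372) = ln(8.06452) = 2.08747.
kT = 0.0479 eV / 2.08747 = 0.02295 eV.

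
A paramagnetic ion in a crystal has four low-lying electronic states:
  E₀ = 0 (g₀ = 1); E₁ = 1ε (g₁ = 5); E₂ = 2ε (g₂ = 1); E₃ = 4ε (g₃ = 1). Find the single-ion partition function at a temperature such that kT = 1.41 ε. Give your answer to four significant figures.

Z = 3.761

Eᵢ/kT = 0, 0.709220, 1.41844, 2.83688.
Z = Σ gᵢe^(−Eᵢ/kT) = 1·e^(−0) + 5·e^(−0.709220) + 1·e^(−1.41844) + 1·e^(−2.83688) = 1.00000 + 2.46014 + 0.242091 + 0.0586082 = 3.76084.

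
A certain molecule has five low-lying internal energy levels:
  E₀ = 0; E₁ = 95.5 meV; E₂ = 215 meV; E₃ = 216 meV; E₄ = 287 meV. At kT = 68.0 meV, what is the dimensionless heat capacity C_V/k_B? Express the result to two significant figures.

0.93

Eᵢ/kT = 0, 1.404, 3.162, 3.176, 4.221.
Z = Σ e^(−Eᵢ/kT) = e^(−0) + e^(−1.404) + e^(−3.162) + e^(−3.176) + e^(−4.221) = 1.000 + 0.2456 + 0.04234 + 0.04175 + 0.01468 = 1.344.
⟨E⟩ = 34.07 meV, ⟨E²⟩ = 5472 meV².
C_V/k_B = (⟨E²⟩ − ⟨E⟩²)/(kT)² = (5472 − 1161)/4624 = 0.93.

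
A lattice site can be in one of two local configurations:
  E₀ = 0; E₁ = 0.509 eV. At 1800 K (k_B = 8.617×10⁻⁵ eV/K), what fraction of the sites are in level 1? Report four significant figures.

k_BT = 8.617×10⁻⁵ × 1800 K = 0.155106 eV.
Eᵢ/kT = 0, 3.28163.
Z = Σ e^(−Eᵢ/kT) = e^(−0) + e^(−3.28163) = 1.00000 + 0.0375670 = 1.03757.
P₁ = e^(−E₁/kT) / Z = 0.0375670/1.03757 = 0.03621.

0.03621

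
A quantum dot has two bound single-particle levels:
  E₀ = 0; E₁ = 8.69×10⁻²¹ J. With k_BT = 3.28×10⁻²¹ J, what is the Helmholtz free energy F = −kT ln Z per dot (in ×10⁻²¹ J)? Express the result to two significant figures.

-0.22 ×10⁻²¹ J

Eᵢ/kT = 0, 2.649.
Z = Σ e^(−Eᵢ/kT) = e^(−0) + e^(−2.649) = 1.000 + 0.07072 = 1.071.
F = −kT ln Z = −3.28 × ln(1.071) = −3.28 × 0.06859 = -0.22 ×10⁻²¹ J.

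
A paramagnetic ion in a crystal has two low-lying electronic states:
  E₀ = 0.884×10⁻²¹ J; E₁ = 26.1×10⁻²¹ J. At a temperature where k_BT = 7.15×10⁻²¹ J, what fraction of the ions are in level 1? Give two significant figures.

Eᵢ/kT = 0.1236, 3.650.
Z = Σ e^(−Eᵢ/kT) = e^(−0.1236) + e^(−3.650) = 0.8837 + 0.02599 = 0.9097.
P₁ = e^(−E₁/kT) / Z = 0.02599/0.9097 = 0.029.

0.029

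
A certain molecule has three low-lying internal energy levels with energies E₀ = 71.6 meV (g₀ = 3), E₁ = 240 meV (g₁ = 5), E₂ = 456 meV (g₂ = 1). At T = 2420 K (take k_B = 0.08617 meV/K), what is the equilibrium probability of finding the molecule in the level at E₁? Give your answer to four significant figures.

0.4138

k_BT = 0.08617 × 2420 K = 208.531 meV.
Eᵢ/kT = 0.343354, 1.15091, 2.18673.
Z = Σ gᵢe^(−Eᵢ/kT) = 3·e^(−0.343354) + 5·e^(−1.15091) + 1·e^(−2.18673) = 2.12816 + 1.58174 + 0.112283 = 3.82218.
P₁ = g₁ e^(−E₁/kT) / Z = 1.58174/3.82218 = 0.4138.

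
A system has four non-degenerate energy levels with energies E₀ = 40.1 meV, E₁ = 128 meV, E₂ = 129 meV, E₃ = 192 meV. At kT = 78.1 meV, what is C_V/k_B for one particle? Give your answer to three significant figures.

0.447

Eᵢ/kT = 0.51344, 1.6389, 1.6517, 2.4584.
Z = Σ e^(−Eᵢ/kT) = e^(−0.51344) + e^(−1.6389) + e^(−1.6517) + e^(−2.4584) = 0.59843 + 0.19419 + 0.19172 + 0.085572 = 1.0699.
⟨E⟩ = 84.134 meV, ⟨E²⟩ = 9803.6 meV².
C_V/k_B = (⟨E²⟩ − ⟨E⟩²)/(kT)² = (9803.6 − 7078.5)/6099.6 = 0.447.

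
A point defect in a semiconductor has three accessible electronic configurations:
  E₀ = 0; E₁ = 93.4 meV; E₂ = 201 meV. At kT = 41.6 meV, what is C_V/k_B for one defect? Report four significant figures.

Eᵢ/kT = 0, 2.24519, 4.83173.
Z = Σ e^(−Eᵢ/kT) = e^(−0) + e^(−2.24519) + e^(−4.83173) = 1.00000 + 0.105907 + 0.00797272 = 1.11388.
⟨E⟩ = 10.3191 meV, ⟨E²⟩ = 1118.61 meV².
C_V/k_B = (⟨E²⟩ − ⟨E⟩²)/(kT)² = (1118.61 − 106.484)/1730.56 = 0.5849.

0.5849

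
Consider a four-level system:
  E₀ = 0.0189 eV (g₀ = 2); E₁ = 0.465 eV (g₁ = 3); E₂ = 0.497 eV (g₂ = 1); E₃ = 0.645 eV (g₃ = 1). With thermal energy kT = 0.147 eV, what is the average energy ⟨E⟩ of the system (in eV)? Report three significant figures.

0.0606 eV

Eᵢ/kT = 0.12857, 3.1633, 3.3810, 4.3878.
Z = Σ gᵢe^(−Eᵢ/kT) = 2·e^(−0.12857) + 3·e^(−3.1633) + 1·e^(−3.3810) + 1·e^(−4.3878) = 1.7587 + 0.12686 + 0.034013 + 0.012428 = 1.9320.
⟨E⟩ = Σ Eᵢ gᵢe^(−Eᵢ/kT) / Z = (0.0189·1.7587 + 0.465·0.12686 + 0.497·0.034013 + 0.645·0.012428) / 1.9320 = 0.0606 eV.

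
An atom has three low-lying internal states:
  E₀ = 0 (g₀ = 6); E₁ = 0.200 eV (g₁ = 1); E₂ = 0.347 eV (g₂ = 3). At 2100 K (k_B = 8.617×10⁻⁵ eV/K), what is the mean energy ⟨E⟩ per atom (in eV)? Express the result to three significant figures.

0.0324 eV

k_BT = 8.617×10⁻⁵ × 2100 K = 0.18096 eV.
Eᵢ/kT = 0, 1.1052, 1.9176.
Z = Σ gᵢe^(−Eᵢ/kT) = 6·e^(−0) + 1·e^(−1.1052) + 3·e^(−1.9176) = 6.0000 + 0.33114 + 0.44088 = 6.7720.
⟨E⟩ = Σ Eᵢ gᵢe^(−Eᵢ/kT) / Z = (0·6.0000 + 0.200·0.33114 + 0.347·0.44088) / 6.7720 = 0.0324 eV.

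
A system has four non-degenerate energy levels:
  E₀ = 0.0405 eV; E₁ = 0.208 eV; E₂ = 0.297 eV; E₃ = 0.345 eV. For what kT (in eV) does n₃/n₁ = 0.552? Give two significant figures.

n₃/n₁ = exp[−(E₃−E₁)/kT] = 0.552.
⇒ (E₃−E₁)/kT = ln(1/0.552) = ln(1.812) = 0.5944.
kT = 0.137 eV / 0.5944 = 0.23 eV.

0.23 eV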